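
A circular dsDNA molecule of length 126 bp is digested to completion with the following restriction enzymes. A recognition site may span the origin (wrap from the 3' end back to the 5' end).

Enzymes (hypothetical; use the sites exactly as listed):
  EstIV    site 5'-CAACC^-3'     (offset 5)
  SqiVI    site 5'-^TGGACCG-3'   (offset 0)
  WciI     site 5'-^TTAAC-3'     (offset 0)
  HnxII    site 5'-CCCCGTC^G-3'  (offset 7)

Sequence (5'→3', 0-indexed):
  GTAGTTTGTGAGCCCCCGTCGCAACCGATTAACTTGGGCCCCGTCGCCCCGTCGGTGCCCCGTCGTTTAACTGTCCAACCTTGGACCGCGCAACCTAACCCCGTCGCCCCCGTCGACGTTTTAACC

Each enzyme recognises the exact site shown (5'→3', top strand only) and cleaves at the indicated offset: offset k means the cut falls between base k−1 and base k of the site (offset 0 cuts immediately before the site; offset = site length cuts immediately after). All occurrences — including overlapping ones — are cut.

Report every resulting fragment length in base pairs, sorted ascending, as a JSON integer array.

Per-enzyme occurrences:
  EstIV CAACC/5: at [21, 75, 90] ⇒ [26, 80, 95]
  SqiVI TGGACCG/0: at [81] ⇒ [81]
  WciI TTAAC/0: at [28, 66, 120] ⇒ [28, 66, 120]
  HnxII CCCCGTCG/7: at [13, 38, 46, 57, 98, 107] ⇒ [20, 45, 53, 64, 105, 114]

Pooled cuts: [20, 26, 28, 45, 53, 64, 66, 80, 81, 95, 105, 114, 120]

Fragments:
  20→26: 6 bp
  26→28: 2 bp
  28→45: 17 bp
  45→53: 8 bp
  53→64: 11 bp
  64→66: 2 bp
  66→80: 14 bp
  80→81: 1 bp
  81→95: 14 bp
  95→105: 10 bp
  105→114: 9 bp
  114→120: 6 bp
  120→20 (wrap): 126-120+20 = 26 bp

[1,2,2,6,6,8,9,10,11,14,14,17,26]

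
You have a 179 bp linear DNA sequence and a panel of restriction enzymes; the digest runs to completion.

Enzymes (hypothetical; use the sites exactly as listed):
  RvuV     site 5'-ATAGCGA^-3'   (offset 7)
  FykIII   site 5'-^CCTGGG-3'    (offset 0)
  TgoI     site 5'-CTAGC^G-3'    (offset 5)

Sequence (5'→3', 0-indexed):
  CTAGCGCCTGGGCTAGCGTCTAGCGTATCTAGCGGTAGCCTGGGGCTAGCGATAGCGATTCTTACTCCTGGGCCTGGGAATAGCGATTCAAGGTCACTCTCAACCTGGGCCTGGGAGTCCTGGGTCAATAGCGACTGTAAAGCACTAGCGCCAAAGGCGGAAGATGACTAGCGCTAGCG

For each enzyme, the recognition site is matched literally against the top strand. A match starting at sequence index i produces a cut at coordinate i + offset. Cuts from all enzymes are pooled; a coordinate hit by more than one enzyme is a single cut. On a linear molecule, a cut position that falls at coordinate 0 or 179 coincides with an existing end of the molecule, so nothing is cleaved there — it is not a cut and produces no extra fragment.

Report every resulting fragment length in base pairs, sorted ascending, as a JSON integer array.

[1,1,5,5,6,6,6,7,8,8,9,9,11,12,14,15,16,17,23]

Scan for sites:
  RvuV ATAGCGA/7: at [51, 79, 127] ⇒ [58, 86, 134]
  FykIII CCTGGG/0: at [6, 38, 66, 72, 103, 109, 118] ⇒ [6, 38, 66, 72, 103, 109, 118]
  TgoI CTAGCG/5: at [0, 12, 19, 28, 45, 144, 167, 173] ⇒ [5, 17, 24, 33, 50, 149, 172, 178]

Pooled cuts: [5, 6, 17, 24, 33, 38, 50, 58, 66, 72, 86, 103, 109, 118, 134, 149, 172, 178]

Fragments:
  [0,5): 5 bp
  [5,6): 1 bp
  [6,17): 11 bp
  [17,24): 7 bp
  [24,33): 9 bp
  [33,38): 5 bp
  [38,50): 12 bp
  [50,58): 8 bp
  [58,66): 8 bp
  [66,72): 6 bp
  [72,86): 14 bp
  [86,103): 17 bp
  [103,109): 6 bp
  [109,118): 9 bp
  [118,134): 16 bp
  [134,149): 15 bp
  [149,172): 23 bp
  [172,178): 6 bp
  [178,179): 1 bp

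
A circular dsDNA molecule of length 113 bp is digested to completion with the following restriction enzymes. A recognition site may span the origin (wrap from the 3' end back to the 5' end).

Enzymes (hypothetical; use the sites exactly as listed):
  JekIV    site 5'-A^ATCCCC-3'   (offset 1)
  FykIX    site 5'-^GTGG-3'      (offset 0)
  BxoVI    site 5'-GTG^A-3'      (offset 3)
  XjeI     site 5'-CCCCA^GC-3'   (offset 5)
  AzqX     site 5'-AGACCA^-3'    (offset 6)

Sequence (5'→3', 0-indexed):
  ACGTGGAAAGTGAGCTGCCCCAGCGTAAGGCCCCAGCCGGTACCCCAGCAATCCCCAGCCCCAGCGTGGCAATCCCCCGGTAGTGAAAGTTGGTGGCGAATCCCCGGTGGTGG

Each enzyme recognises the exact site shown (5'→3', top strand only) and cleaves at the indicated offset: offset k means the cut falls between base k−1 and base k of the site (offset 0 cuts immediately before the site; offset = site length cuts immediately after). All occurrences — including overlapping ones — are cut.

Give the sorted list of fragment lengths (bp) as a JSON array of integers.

[2,3,3,6,6,6,7,7,7,7,10,10,12,13,14]

Site scan:
  JekIV AATCCCC/1: at [49, 70, 98] ⇒ [50, 71, 99]
  FykIX GTGG/0: at [2, 65, 92, 106, 109] ⇒ [2, 65, 92, 106, 109]
  BxoVI GTGA/3: at [9, 82] ⇒ [12, 85]
  XjeI CCCCAGC/5: at [17, 30, 42, 52, 58] ⇒ [22, 35, 47, 57, 63]
  AzqX (AGACCA, off=6): no sites

All cut coordinates (distinct, sorted): [2, 12, 22, 35, 47, 50, 57, 63, 65, 71, 85, 92, 99, 106, 109]

Fragment lengths:
  2→12: 10 bp
  12→22: 10 bp
  22→35: 13 bp
  35→47: 12 bp
  47→50: 3 bp
  50→57: 7 bp
  57→63: 6 bp
  63→65: 2 bp
  65→71: 6 bp
  71→85: 14 bp
  85→92: 7 bp
  92→99: 7 bp
  99→106: 7 bp
  106→109: 3 bp
  109→2 (wrap): 113-109+2 = 6 bp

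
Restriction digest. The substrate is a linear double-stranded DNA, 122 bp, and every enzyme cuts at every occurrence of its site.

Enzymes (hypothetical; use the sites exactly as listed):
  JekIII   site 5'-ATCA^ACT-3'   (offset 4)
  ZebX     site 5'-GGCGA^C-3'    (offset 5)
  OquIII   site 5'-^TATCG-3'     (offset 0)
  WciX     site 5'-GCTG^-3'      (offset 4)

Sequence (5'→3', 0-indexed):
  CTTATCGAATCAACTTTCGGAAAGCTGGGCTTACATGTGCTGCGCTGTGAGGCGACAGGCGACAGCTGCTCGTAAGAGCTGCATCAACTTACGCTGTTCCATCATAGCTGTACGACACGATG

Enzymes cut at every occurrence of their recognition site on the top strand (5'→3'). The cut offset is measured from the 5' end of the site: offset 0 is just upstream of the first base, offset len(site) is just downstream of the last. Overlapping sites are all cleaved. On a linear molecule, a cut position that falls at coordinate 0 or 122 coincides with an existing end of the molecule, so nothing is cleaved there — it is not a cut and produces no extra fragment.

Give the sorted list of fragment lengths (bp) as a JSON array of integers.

Scan for sites:
  JekIII (ATCAACT, off=4): starts [8, 82] → cuts [12, 86]
  ZebX (GGCGAC, off=5): starts [50, 57] → cuts [55, 62]
  OquIII (TATCG, off=0): starts [2] → cuts [2]
  WciX (GCTG, off=4): starts [23, 38, 43, 64, 77, 92, 106] → cuts [27, 42, 47, 68, 81, 96, 110]

All cut coordinates (distinct, sorted): [2, 12, 27, 42, 47, 55, 62, 68, 81, 86, 96, 110]

Fragment lengths:
  [0,2): 2 bp
  [2,12): 10 bp
  [12,27): 15 bp
  [27,42): 15 bp
  [42,47): 5 bp
  [47,55): 8 bp
  [55,62): 7 bp
  [62,68): 6 bp
  [68,81): 13 bp
  [81,86): 5 bp
  [86,96): 10 bp
  [96,110): 14 bp
  [110,122): 12 bp

[2,5,5,6,7,8,10,10,12,13,14,15,15]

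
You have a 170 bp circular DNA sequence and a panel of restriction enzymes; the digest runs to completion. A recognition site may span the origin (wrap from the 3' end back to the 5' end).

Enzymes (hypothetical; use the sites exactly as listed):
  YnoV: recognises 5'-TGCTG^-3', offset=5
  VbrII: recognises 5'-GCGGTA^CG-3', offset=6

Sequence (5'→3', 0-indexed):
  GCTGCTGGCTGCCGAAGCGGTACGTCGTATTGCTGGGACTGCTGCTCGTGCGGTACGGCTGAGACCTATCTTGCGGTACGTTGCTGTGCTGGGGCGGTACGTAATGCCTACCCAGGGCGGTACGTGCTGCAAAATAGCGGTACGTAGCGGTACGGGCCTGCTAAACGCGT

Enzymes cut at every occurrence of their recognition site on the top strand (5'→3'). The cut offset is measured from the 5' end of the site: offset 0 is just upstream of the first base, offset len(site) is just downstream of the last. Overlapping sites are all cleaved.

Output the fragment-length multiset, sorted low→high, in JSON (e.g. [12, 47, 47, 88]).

Scan for sites:
  YnoV (TGCTG, off=5): starts [2, 30, 39, 81, 86, 124, 169] → cuts [4, 7, 35, 44, 86, 91, 129]
  VbrII (GCGGTACG, off=6): starts [16, 49, 72, 93, 116, 136, 146] → cuts [22, 55, 78, 99, 122, 142, 152]

Pooled cuts: [4, 7, 22, 35, 44, 55, 78, 86, 91, 99, 122, 129, 142, 152]

Fragment lengths:
  4→7: 3 bp
  7→22: 15 bp
  22→35: 13 bp
  35→44: 9 bp
  44→55: 11 bp
  55→78: 23 bp
  78→86: 8 bp
  86→91: 5 bp
  91→99: 8 bp
  99→122: 23 bp
  122→129: 7 bp
  129→142: 13 bp
  142→152: 10 bp
  152→4 (wrap): 170-152+4 = 22 bp

[3,5,7,8,8,9,10,11,13,13,15,22,23,23]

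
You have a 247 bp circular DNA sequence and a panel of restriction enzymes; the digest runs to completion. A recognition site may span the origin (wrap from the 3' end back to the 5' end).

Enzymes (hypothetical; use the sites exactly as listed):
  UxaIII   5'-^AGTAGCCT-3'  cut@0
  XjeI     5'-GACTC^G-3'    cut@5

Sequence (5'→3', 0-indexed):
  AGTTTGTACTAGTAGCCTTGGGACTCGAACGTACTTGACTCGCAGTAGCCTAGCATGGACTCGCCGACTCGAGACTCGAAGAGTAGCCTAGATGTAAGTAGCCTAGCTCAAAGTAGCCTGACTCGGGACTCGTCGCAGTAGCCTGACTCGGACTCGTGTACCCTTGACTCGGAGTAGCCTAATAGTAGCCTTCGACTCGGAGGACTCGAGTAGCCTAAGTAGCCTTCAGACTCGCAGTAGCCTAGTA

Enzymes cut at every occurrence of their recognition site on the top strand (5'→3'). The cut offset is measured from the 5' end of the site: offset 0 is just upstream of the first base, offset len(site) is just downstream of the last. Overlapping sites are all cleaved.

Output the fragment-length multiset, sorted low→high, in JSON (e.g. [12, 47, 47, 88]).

Site scan:
  UxaIII AGTAGCCT/0: at [10, 43, 81, 96, 111, 136, 172, 183, 208, 217, 235] ⇒ [10, 43, 81, 96, 111, 136, 172, 183, 208, 217, 235]
  XjeI GACTCG/5: at [21, 36, 57, 65, 72, 119, 126, 144, 150, 165, 193, 202, 228] ⇒ [26, 41, 62, 70, 77, 124, 131, 149, 155, 170, 198, 207, 233]

All cut coordinates (distinct, sorted): [10, 26, 41, 43, 62, 70, 77, 81, 96, 111, 124, 131, 136, 149, 155, 170, 172, 183, 198, 207, 208, 217, 233, 235]

Fragment lengths:
  10→26: 16 bp
  26→41: 15 bp
  41→43: 2 bp
  43→62: 19 bp
  62→70: 8 bp
  70→77: 7 bp
  77→81: 4 bp
  81→96: 15 bp
  96→111: 15 bp
  111→124: 13 bp
  124→131: 7 bp
  131→136: 5 bp
  136→149: 13 bp
  149→155: 6 bp
  155→170: 15 bp
  170→172: 2 bp
  172→183: 11 bp
  183→198: 15 bp
  198→207: 9 bp
  207→208: 1 bp
  208→217: 9 bp
  217→233: 16 bp
  233→235: 2 bp
  235→10 (wrap): 247-235+10 = 22 bp

[1,2,2,2,4,5,6,7,7,8,9,9,11,13,13,15,15,15,15,15,16,16,19,22]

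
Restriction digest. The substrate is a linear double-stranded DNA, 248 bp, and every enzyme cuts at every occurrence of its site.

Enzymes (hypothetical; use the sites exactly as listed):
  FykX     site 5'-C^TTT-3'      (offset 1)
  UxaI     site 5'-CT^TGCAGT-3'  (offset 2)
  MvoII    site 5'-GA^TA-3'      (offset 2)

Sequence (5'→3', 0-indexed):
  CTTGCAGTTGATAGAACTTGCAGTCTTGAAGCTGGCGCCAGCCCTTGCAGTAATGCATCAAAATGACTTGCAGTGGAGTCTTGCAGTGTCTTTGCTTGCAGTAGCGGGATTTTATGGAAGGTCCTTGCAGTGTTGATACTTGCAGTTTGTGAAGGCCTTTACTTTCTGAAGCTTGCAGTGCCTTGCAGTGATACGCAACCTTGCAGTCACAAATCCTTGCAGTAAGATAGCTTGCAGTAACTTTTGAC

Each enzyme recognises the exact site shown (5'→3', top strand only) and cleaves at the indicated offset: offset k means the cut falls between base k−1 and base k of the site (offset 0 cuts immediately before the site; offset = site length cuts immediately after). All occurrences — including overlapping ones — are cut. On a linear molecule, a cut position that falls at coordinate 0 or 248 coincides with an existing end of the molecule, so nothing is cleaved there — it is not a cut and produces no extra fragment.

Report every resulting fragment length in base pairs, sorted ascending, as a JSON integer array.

Scan for sites:
  FykX (CTTT, off=1): starts [89, 156, 161, 240] → cuts [90, 157, 162, 241]
  UxaI (CTTGCAGT, off=2): starts [0, 16, 43, 66, 79, 94, 123, 138, 171, 181, 199, 215, 230] → cuts [2, 18, 45, 68, 81, 96, 125, 140, 173, 183, 201, 217, 232]
  MvoII (GATA, off=2): starts [9, 134, 189, 225] → cuts [11, 136, 191, 227]

Pooled cuts: [2, 11, 18, 45, 68, 81, 90, 96, 125, 136, 140, 157, 162, 173, 183, 191, 201, 217, 227, 232, 241]

Fragment lengths:
  [0,2): 2 bp
  [2,11): 9 bp
  [11,18): 7 bp
  [18,45): 27 bp
  [45,68): 23 bp
  [68,81): 13 bp
  [81,90): 9 bp
  [90,96): 6 bp
  [96,125): 29 bp
  [125,136): 11 bp
  [136,140): 4 bp
  [140,157): 17 bp
  [157,162): 5 bp
  [162,173): 11 bp
  [173,183): 10 bp
  [183,191): 8 bp
  [191,201): 10 bp
  [201,217): 16 bp
  [217,227): 10 bp
  [227,232): 5 bp
  [232,241): 9 bp
  [241,248): 7 bp

[2,4,5,5,6,7,7,8,9,9,9,10,10,10,11,11,13,16,17,23,27,29]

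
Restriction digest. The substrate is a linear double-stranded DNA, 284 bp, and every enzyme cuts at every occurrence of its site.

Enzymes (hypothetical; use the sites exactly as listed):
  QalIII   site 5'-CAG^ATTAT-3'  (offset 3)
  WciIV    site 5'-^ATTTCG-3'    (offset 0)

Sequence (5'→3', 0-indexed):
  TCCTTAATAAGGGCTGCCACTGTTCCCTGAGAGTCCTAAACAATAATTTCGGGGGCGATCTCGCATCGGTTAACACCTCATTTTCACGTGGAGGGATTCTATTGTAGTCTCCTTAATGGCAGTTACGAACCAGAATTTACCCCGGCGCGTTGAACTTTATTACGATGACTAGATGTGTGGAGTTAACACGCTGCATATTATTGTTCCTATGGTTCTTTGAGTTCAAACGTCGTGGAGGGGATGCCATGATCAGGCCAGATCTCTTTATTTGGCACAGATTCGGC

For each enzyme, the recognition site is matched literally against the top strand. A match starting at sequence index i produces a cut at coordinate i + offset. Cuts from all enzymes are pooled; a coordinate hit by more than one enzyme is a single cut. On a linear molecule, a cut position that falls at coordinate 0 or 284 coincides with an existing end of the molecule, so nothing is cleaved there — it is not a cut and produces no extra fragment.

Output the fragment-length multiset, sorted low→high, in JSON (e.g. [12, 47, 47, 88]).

Site scan:
  QalIII (CAGATTAT, off=3): no sites
  WciIV ATTTCG/0: at [45] ⇒ [45]

All cut coordinates (distinct, sorted): [45]

Fragment lengths:
  [0,45): 45 bp
  [45,284): 239 bp

[45,239]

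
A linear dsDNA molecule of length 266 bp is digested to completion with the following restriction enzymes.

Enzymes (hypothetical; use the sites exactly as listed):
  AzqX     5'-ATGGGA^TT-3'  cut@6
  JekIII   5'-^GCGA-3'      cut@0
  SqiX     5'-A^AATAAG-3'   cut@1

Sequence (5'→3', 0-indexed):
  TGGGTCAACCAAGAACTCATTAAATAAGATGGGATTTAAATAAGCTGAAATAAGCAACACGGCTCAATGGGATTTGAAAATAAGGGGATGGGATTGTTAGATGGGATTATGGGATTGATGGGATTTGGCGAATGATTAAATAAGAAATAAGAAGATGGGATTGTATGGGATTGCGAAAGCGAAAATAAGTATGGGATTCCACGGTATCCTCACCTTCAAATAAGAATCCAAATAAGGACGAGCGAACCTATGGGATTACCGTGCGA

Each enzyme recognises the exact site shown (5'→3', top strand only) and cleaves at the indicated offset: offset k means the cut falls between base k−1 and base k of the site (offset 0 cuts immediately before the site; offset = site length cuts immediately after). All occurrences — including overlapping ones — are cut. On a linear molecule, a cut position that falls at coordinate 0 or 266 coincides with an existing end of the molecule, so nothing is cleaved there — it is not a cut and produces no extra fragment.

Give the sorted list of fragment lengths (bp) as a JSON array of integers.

Site scan:
  AzqX (ATGGGATT, off=6): starts [28, 66, 87, 100, 108, 117, 154, 164, 190, 249] → cuts [34, 72, 93, 106, 114, 123, 160, 170, 196, 255]
  JekIII (GCGA, off=0): starts [127, 172, 178, 241, 262] → cuts [127, 172, 178, 241, 262]
  SqiX (AAATAAG, off=1): starts [21, 37, 47, 77, 137, 144, 182, 217, 229] → cuts [22, 38, 48, 78, 138, 145, 183, 218, 230]

Pooled cuts: [22, 34, 38, 48, 72, 78, 93, 106, 114, 123, 127, 138, 145, 160, 170, 172, 178, 183, 196, 218, 230, 241, 255, 262]

Fragment lengths:
  [0,22): 22 bp
  [22,34): 12 bp
  [34,38): 4 bp
  [38,48): 10 bp
  [48,72): 24 bp
  [72,78): 6 bp
  [78,93): 15 bp
  [93,106): 13 bp
  [106,114): 8 bp
  [114,123): 9 bp
  [123,127): 4 bp
  [127,138): 11 bp
  [138,145): 7 bp
  [145,160): 15 bp
  [160,170): 10 bp
  [170,172): 2 bp
  [172,178): 6 bp
  [178,183): 5 bp
  [183,196): 13 bp
  [196,218): 22 bp
  [218,230): 12 bp
  [230,241): 11 bp
  [241,255): 14 bp
  [255,262): 7 bp
  [262,266): 4 bp

[2,4,4,4,5,6,6,7,7,8,9,10,10,11,11,12,12,13,13,14,15,15,22,22,24]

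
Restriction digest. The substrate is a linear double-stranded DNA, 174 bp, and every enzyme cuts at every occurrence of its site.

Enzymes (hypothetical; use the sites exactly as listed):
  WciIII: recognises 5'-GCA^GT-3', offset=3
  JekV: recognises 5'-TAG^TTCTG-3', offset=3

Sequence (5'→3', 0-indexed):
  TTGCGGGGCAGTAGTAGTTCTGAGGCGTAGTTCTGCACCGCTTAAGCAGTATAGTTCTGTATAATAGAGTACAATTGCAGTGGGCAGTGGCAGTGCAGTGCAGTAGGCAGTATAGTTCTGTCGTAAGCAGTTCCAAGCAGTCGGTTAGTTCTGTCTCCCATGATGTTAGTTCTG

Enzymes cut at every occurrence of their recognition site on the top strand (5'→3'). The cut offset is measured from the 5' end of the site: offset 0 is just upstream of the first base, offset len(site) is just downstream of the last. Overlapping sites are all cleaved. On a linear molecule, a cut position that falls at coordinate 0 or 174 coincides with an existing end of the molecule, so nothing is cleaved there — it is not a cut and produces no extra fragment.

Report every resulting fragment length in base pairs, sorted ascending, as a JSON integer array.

Scan for sites:
  WciIII (GCAGT, off=3): starts [7, 45, 76, 83, 89, 94, 99, 106, 126, 136] → cuts [10, 48, 79, 86, 92, 97, 102, 109, 129, 139]
  JekV (TAGTTCTG, off=3): starts [14, 27, 51, 112, 145, 166] → cuts [17, 30, 54, 115, 148, 169]

Pooled cuts: [10, 17, 30, 48, 54, 79, 86, 92, 97, 102, 109, 115, 129, 139, 148, 169]

Fragment lengths:
  [0,10): 10 bp
  [10,17): 7 bp
  [17,30): 13 bp
  [30,48): 18 bp
  [48,54): 6 bp
  [54,79): 25 bp
  [79,86): 7 bp
  [86,92): 6 bp
  [92,97): 5 bp
  [97,102): 5 bp
  [102,109): 7 bp
  [109,115): 6 bp
  [115,129): 14 bp
  [129,139): 10 bp
  [139,148): 9 bp
  [148,169): 21 bp
  [169,174): 5 bp

[5,5,5,6,6,6,7,7,7,9,10,10,13,14,18,21,25]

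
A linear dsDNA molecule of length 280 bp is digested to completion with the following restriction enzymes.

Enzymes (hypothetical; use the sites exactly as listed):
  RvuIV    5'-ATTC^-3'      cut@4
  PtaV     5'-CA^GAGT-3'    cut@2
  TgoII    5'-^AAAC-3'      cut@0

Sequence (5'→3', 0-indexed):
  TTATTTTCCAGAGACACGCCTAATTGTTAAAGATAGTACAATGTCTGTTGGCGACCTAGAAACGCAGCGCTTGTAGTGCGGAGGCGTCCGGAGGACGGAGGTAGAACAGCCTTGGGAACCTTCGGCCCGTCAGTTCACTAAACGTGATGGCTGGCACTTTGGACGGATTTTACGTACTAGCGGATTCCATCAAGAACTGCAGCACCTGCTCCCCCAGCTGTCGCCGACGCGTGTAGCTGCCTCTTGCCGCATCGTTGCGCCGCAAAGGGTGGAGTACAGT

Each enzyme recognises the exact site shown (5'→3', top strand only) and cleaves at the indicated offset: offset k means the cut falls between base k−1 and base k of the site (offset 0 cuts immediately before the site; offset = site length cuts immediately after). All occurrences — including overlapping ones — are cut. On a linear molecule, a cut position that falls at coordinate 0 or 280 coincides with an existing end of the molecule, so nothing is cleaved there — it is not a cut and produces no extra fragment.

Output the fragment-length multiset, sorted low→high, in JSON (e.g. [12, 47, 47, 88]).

[48,59,80,93]

Site scan:
  RvuIV (ATTC, off=4): starts [183] → cuts [187]
  PtaV (CAGAGT, off=2): no sites
  TgoII (AAAC, off=0): starts [59, 139] → cuts [59, 139]

All cut coordinates (distinct, sorted): [59, 139, 187]

Fragment lengths:
  [0,59): 59 bp
  [59,139): 80 bp
  [139,187): 48 bp
  [187,280): 93 bp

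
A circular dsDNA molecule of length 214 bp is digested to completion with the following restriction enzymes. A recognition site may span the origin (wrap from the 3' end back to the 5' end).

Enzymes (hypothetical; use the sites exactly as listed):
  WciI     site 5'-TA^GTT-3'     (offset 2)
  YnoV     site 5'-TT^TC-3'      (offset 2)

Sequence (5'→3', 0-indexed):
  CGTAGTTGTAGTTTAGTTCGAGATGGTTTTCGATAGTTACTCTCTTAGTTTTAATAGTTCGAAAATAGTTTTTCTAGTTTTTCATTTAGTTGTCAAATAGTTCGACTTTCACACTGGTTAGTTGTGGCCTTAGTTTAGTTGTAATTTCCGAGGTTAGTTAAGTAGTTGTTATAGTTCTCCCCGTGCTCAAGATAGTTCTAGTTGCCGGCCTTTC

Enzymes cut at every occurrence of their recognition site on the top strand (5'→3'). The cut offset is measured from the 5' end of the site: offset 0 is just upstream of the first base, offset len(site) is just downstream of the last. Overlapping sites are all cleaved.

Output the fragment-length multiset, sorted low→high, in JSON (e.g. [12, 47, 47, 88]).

[4,5,5,5,5,6,6,6,6,7,8,9,9,9,9,10,11,11,12,12,12,12,14,21]

Per-enzyme occurrences:
  WciI TAGTT/2: at [2, 8, 13, 33, 45, 54, 65, 74, 86, 97, 118, 130, 135, 154, 162, 171, 192, 198] ⇒ [4, 10, 15, 35, 47, 56, 67, 76, 88, 99, 120, 132, 137, 156, 164, 173, 194, 200]
  YnoV TTTC/2: at [27, 70, 79, 106, 144, 210] ⇒ [29, 72, 81, 108, 146, 212]

All cut coordinates (distinct, sorted): [4, 10, 15, 29, 35, 47, 56, 67, 72, 76, 81, 88, 99, 108, 120, 132, 137, 146, 156, 164, 173, 194, 200, 212]

Fragment lengths:
  4→10: 6 bp
  10→15: 5 bp
  15→29: 14 bp
  29→35: 6 bp
  35→47: 12 bp
  47→56: 9 bp
  56→67: 11 bp
  67→72: 5 bp
  72→76: 4 bp
  76→81: 5 bp
  81→88: 7 bp
  88→99: 11 bp
  99→108: 9 bp
  108→120: 12 bp
  120→132: 12 bp
  132→137: 5 bp
  137→146: 9 bp
  146→156: 10 bp
  156→164: 8 bp
  164→173: 9 bp
  173→194: 21 bp
  194→200: 6 bp
  200→212: 12 bp
  212→4 (wrap): 214-212+4 = 6 bp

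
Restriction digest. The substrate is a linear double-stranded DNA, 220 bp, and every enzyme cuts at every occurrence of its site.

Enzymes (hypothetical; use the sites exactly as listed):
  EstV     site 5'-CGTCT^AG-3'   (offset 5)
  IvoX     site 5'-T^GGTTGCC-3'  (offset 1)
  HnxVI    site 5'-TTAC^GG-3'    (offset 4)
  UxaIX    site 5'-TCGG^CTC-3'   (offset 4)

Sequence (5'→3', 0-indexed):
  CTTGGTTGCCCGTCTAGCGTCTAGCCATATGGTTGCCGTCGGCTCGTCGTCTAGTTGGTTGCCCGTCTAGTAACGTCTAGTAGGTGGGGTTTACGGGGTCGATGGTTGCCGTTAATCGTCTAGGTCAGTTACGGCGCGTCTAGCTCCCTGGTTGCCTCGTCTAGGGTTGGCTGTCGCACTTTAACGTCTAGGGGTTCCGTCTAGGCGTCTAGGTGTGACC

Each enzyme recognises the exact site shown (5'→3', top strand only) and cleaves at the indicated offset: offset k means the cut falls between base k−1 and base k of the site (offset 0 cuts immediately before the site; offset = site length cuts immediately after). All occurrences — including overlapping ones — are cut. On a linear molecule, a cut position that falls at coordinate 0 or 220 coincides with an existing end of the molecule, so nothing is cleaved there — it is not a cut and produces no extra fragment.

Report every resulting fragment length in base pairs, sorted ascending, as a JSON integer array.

Per-enzyme occurrences:
  EstV CGTCTAG/5: at [10, 17, 47, 63, 73, 116, 136, 157, 184, 197, 205] ⇒ [15, 22, 52, 68, 78, 121, 141, 162, 189, 202, 210]
  IvoX TGGTTGCC/1: at [2, 29, 55, 102, 148] ⇒ [3, 30, 56, 103, 149]
  HnxVI TTACGG/4: at [90, 128] ⇒ [94, 132]
  UxaIX TCGGCTC/4: at [38] ⇒ [42]

All cut coordinates (distinct, sorted): [3, 15, 22, 30, 42, 52, 56, 68, 78, 94, 103, 121, 132, 141, 149, 162, 189, 202, 210]

Fragments:
  [0,3): 3 bp
  [3,15): 12 bp
  [15,22): 7 bp
  [22,30): 8 bp
  [30,42): 12 bp
  [42,52): 10 bp
  [52,56): 4 bp
  [56,68): 12 bp
  [68,78): 10 bp
  [78,94): 16 bp
  [94,103): 9 bp
  [103,121): 18 bp
  [121,132): 11 bp
  [132,141): 9 bp
  [141,149): 8 bp
  [149,162): 13 bp
  [162,189): 27 bp
  [189,202): 13 bp
  [202,210): 8 bp
  [210,220): 10 bp

[3,4,7,8,8,8,9,9,10,10,10,11,12,12,12,13,13,16,18,27]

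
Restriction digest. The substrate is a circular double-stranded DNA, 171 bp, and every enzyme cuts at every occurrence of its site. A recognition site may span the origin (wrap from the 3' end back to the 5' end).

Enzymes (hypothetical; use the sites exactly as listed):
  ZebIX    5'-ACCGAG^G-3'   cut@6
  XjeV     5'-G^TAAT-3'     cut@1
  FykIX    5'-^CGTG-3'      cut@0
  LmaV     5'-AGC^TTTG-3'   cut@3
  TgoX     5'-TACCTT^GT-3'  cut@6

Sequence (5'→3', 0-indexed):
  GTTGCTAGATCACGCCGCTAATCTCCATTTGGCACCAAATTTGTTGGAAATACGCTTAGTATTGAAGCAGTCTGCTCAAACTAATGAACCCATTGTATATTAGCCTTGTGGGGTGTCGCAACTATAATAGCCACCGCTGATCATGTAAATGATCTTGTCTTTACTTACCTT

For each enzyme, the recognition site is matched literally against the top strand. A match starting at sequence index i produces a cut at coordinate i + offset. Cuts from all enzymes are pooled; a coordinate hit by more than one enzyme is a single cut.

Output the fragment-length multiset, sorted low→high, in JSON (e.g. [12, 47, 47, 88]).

Per-enzyme occurrences:
  ZebIX (ACCGAGG, off=6): no sites
  XjeV (GTAAT, off=1): no sites
  FykIX (CGTG, off=0): no sites
  LmaV (AGCTTTG, off=3): no sites
  TgoX (TACCTTGT, off=6): starts [165] → cuts [0]

Pooled cuts: [0]

Fragments:
  0→0 (wrap): 171-0+0 = 171 bp

[171]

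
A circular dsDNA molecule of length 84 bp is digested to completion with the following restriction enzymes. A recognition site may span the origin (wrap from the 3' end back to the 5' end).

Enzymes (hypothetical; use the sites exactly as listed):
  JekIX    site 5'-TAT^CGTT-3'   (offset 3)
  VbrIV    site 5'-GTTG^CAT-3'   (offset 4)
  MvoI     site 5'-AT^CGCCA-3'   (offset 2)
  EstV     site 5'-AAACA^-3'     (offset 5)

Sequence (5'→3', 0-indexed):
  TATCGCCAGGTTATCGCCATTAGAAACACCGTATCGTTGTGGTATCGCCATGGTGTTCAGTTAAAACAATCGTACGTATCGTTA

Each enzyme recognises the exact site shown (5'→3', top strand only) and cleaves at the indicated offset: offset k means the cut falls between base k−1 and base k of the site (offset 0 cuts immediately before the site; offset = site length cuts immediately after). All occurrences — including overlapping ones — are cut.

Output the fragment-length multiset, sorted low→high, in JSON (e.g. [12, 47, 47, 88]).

Site scan:
  JekIX (TATCGTT, off=3): starts [31, 76] → cuts [34, 79]
  VbrIV (GTTGCAT, off=4): no sites
  MvoI (ATCGCCA, off=2): starts [1, 12, 43] → cuts [3, 14, 45]
  EstV (AAACA, off=5): starts [23, 63] → cuts [28, 68]

Pooled cuts: [3, 14, 28, 34, 45, 68, 79]

Fragment lengths:
  3→14: 11 bp
  14→28: 14 bp
  28→34: 6 bp
  34→45: 11 bp
  45→68: 23 bp
  68→79: 11 bp
  79→3 (wrap): 84-79+3 = 8 bp

[6,8,11,11,11,14,23]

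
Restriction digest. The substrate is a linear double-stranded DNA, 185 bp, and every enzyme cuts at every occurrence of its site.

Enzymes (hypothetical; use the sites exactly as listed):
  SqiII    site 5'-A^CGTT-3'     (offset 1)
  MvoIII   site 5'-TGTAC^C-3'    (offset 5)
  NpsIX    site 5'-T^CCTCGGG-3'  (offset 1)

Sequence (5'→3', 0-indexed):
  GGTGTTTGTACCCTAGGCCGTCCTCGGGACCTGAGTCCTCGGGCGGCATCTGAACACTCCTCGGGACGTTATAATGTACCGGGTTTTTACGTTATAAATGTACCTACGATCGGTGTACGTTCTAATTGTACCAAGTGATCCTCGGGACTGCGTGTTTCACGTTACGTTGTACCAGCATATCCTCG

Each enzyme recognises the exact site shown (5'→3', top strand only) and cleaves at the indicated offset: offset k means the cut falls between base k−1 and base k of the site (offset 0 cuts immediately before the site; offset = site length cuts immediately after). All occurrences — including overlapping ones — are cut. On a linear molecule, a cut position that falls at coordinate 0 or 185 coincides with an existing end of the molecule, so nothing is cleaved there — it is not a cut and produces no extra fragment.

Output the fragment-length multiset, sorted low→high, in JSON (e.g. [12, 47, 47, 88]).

Per-enzyme occurrences:
  SqiII ACGTT/1: at [65, 88, 116, 158, 163] ⇒ [66, 89, 117, 159, 164]
  MvoIII TGTACC/5: at [6, 74, 98, 126, 167] ⇒ [11, 79, 103, 131, 172]
  NpsIX TCCTCGGG/1: at [20, 35, 57, 138] ⇒ [21, 36, 58, 139]

All cut coordinates (distinct, sorted): [11, 21, 36, 58, 66, 79, 89, 103, 117, 131, 139, 159, 164, 172]

Fragments:
  [0,11): 11 bp
  [11,21): 10 bp
  [21,36): 15 bp
  [36,58): 22 bp
  [58,66): 8 bp
  [66,79): 13 bp
  [79,89): 10 bp
  [89,103): 14 bp
  [103,117): 14 bp
  [117,131): 14 bp
  [131,139): 8 bp
  [139,159): 20 bp
  [159,164): 5 bp
  [164,172): 8 bp
  [172,185): 13 bp

[5,8,8,8,10,10,11,13,13,14,14,14,15,20,22]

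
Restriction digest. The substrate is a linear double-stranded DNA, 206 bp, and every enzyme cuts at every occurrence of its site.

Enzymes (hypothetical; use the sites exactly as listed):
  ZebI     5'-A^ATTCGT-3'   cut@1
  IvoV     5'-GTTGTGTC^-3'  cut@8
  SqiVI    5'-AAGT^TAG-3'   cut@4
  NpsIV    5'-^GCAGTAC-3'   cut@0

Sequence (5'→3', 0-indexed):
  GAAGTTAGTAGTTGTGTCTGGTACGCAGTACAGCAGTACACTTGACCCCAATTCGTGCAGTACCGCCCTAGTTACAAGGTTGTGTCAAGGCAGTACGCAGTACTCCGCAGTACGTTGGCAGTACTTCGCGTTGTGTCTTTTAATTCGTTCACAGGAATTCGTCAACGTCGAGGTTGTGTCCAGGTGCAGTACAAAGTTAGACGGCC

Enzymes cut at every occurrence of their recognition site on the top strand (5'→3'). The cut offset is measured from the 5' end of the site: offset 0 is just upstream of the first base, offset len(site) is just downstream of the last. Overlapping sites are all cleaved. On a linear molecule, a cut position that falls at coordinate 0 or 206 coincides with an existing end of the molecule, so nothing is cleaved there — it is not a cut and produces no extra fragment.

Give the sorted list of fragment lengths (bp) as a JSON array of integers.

Scan for sites:
  ZebI (AATTCGT, off=1): starts [49, 141, 155] → cuts [50, 142, 156]
  IvoV (GTTGTGTC, off=8): starts [10, 78, 129, 172] → cuts [18, 86, 137, 180]
  SqiVI (AAGTTAG, off=4): starts [1, 193] → cuts [5, 197]
  NpsIV (GCAGTAC, off=0): starts [24, 32, 56, 89, 96, 106, 117, 185] → cuts [24, 32, 56, 89, 96, 106, 117, 185]

All cut coordinates (distinct, sorted): [5, 18, 24, 32, 50, 56, 86, 89, 96, 106, 117, 137, 142, 156, 180, 185, 197]

Fragment lengths:
  [0,5): 5 bp
  [5,18): 13 bp
  [18,24): 6 bp
  [24,32): 8 bp
  [32,50): 18 bp
  [50,56): 6 bp
  [56,86): 30 bp
  [86,89): 3 bp
  [89,96): 7 bp
  [96,106): 10 bp
  [106,117): 11 bp
  [117,137): 20 bp
  [137,142): 5 bp
  [142,156): 14 bp
  [156,180): 24 bp
  [180,185): 5 bp
  [185,197): 12 bp
  [197,206): 9 bp

[3,5,5,5,6,6,7,8,9,10,11,12,13,14,18,20,24,30]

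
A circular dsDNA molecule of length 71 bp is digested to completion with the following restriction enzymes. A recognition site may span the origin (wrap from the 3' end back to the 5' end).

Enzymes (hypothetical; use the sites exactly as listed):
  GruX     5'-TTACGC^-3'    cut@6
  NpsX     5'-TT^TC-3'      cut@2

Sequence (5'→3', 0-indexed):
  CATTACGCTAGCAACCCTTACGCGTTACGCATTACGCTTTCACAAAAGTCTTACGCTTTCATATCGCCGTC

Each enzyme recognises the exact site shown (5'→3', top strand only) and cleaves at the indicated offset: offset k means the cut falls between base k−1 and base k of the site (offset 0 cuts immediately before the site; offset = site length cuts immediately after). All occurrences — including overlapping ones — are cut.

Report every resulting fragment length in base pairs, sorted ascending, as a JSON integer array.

[2,2,7,7,15,17,21]

Scan for sites:
  GruX TTACGC/6: at [2, 17, 24, 31, 50] ⇒ [8, 23, 30, 37, 56]
  NpsX TTTC/2: at [37, 56] ⇒ [39, 58]

Pooled cuts: [8, 23, 30, 37, 39, 56, 58]

Fragment lengths:
  8→23: 15 bp
  23→30: 7 bp
  30→37: 7 bp
  37→39: 2 bp
  39→56: 17 bp
  56→58: 2 bp
  58→8 (wrap): 71-58+8 = 21 bp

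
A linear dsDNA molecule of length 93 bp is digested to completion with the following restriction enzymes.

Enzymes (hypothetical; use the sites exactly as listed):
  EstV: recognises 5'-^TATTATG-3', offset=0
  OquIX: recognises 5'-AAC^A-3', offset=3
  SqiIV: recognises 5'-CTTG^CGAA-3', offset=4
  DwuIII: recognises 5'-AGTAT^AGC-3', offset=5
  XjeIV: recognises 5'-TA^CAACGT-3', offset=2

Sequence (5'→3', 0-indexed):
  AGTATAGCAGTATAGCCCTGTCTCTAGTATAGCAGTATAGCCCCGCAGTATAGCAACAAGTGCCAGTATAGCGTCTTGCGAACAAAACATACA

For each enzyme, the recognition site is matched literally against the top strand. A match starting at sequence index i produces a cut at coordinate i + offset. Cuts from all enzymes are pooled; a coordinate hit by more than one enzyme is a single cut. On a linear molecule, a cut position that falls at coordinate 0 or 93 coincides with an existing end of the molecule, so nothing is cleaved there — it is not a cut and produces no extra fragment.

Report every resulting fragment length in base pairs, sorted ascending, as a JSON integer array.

Scan for sites:
  EstV (TATTATG, off=0): no sites
  OquIX (AACA, off=3): starts [54, 80, 85] → cuts [57, 83, 88]
  SqiIV (CTTGCGAA, off=4): starts [74] → cuts [78]
  DwuIII (AGTATAGC, off=5): starts [0, 8, 25, 33, 46, 64] → cuts [5, 13, 30, 38, 51, 69]
  XjeIV (TACAACGT, off=2): no sites

All cut coordinates (distinct, sorted): [5, 13, 30, 38, 51, 57, 69, 78, 83, 88]

Fragment lengths:
  [0,5): 5 bp
  [5,13): 8 bp
  [13,30): 17 bp
  [30,38): 8 bp
  [38,51): 13 bp
  [51,57): 6 bp
  [57,69): 12 bp
  [69,78): 9 bp
  [78,83): 5 bp
  [83,88): 5 bp
  [88,93): 5 bp

[5,5,5,5,6,8,8,9,12,13,17]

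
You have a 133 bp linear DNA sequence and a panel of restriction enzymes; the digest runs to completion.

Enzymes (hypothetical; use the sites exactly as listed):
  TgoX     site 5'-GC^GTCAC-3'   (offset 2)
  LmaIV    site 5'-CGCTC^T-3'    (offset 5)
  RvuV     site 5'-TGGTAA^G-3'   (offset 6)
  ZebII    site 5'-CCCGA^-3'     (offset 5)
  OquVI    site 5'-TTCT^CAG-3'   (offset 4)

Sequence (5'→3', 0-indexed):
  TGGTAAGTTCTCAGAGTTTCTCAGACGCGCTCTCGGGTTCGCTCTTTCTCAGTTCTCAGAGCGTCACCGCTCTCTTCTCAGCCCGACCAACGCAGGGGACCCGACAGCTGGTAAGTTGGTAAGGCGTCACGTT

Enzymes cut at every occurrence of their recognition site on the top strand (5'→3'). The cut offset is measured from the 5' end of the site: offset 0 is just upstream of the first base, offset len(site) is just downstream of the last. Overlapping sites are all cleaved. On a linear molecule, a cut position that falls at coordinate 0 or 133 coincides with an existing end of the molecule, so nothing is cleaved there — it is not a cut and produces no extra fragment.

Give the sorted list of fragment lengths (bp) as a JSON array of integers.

[3,5,5,6,6,6,7,8,8,8,10,10,10,11,12,18]

Site scan:
  TgoX GCGTCAC/2: at [60, 123] ⇒ [62, 125]
  LmaIV CGCTCT/5: at [27, 39, 67] ⇒ [32, 44, 72]
  RvuV TGGTAAG/6: at [0, 108, 116] ⇒ [6, 114, 122]
  ZebII CCCGA/5: at [81, 99] ⇒ [86, 104]
  OquVI TTCTCAG/4: at [7, 17, 45, 52, 74] ⇒ [11, 21, 49, 56, 78]

Pooled cuts: [6, 11, 21, 32, 44, 49, 56, 62, 72, 78, 86, 104, 114, 122, 125]

Fragments:
  [0,6): 6 bp
  [6,11): 5 bp
  [11,21): 10 bp
  [21,32): 11 bp
  [32,44): 12 bp
  [44,49): 5 bp
  [49,56): 7 bp
  [56,62): 6 bp
  [62,72): 10 bp
  [72,78): 6 bp
  [78,86): 8 bp
  [86,104): 18 bp
  [104,114): 10 bp
  [114,122): 8 bp
  [122,125): 3 bp
  [125,133): 8 bp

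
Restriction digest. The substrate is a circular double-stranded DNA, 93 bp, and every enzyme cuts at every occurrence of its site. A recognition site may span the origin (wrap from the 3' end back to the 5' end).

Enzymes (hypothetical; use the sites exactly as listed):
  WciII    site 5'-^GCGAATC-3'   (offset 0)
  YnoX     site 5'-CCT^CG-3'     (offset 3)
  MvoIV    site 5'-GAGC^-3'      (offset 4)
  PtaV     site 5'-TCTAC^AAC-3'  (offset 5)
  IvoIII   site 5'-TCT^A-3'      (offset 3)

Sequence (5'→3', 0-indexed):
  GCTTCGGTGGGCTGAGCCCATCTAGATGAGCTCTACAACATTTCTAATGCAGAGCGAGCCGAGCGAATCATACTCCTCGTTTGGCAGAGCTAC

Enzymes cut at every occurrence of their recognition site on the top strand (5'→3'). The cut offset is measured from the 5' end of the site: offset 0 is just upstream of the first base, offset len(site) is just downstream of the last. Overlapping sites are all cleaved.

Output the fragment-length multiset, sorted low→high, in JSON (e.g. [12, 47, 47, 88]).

[2,2,3,3,4,6,8,9,10,13,13,20]

Site scan:
  WciII (GCGAATC, off=0): starts [62] → cuts [62]
  YnoX (CCTCG, off=3): starts [74] → cuts [77]
  MvoIV (GAGC, off=4): starts [13, 27, 51, 55, 60, 86] → cuts [17, 31, 55, 59, 64, 90]
  PtaV (TCTACAAC, off=5): starts [31] → cuts [36]
  IvoIII (TCTA, off=3): starts [20, 31, 42] → cuts [23, 34, 45]

All cut coordinates (distinct, sorted): [17, 23, 31, 34, 36, 45, 55, 59, 62, 64, 77, 90]

Fragments:
  17→23: 6 bp
  23→31: 8 bp
  31→34: 3 bp
  34→36: 2 bp
  36→45: 9 bp
  45→55: 10 bp
  55→59: 4 bp
  59→62: 3 bp
  62→64: 2 bp
  64→77: 13 bp
  77→90: 13 bp
  90→17 (wrap): 93-90+17 = 20 bp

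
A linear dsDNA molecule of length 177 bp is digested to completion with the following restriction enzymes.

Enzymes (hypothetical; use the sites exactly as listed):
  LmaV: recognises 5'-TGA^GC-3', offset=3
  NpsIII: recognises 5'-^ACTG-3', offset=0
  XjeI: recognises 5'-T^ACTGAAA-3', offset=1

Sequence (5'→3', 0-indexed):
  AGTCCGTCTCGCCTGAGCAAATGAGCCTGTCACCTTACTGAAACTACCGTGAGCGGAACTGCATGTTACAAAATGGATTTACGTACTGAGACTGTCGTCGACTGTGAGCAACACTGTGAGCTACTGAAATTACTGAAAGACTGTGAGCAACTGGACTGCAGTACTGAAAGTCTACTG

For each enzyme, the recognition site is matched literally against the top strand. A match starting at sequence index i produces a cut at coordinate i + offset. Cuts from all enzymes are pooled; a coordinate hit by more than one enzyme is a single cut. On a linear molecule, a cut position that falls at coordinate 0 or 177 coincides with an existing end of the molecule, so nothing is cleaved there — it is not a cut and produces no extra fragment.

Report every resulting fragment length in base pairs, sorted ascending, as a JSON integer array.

Site scan:
  LmaV TGAGC/3: at [13, 21, 49, 104, 116, 143] ⇒ [16, 24, 52, 107, 119, 146]
  NpsIII ACTG/0: at [36, 57, 84, 90, 100, 112, 122, 131, 139, 149, 154, 162, 173] ⇒ [36, 57, 84, 90, 100, 112, 122, 131, 139, 149, 154, 162, 173]
  XjeI TACTGAAA/1: at [35, 121, 130, 161] ⇒ [36, 122, 131, 162]

All cut coordinates (distinct, sorted): [16, 24, 36, 52, 57, 84, 90, 100, 107, 112, 119, 122, 131, 139, 146, 149, 154, 162, 173]

Fragment lengths:
  [0,16): 16 bp
  [16,24): 8 bp
  [24,36): 12 bp
  [36,52): 16 bp
  [52,57): 5 bp
  [57,84): 27 bp
  [84,90): 6 bp
  [90,100): 10 bp
  [100,107): 7 bp
  [107,112): 5 bp
  [112,119): 7 bp
  [119,122): 3 bp
  [122,131): 9 bp
  [131,139): 8 bp
  [139,146): 7 bp
  [146,149): 3 bp
  [149,154): 5 bp
  [154,162): 8 bp
  [162,173): 11 bp
  [173,177): 4 bp

[3,3,4,5,5,5,6,7,7,7,8,8,8,9,10,11,12,16,16,27]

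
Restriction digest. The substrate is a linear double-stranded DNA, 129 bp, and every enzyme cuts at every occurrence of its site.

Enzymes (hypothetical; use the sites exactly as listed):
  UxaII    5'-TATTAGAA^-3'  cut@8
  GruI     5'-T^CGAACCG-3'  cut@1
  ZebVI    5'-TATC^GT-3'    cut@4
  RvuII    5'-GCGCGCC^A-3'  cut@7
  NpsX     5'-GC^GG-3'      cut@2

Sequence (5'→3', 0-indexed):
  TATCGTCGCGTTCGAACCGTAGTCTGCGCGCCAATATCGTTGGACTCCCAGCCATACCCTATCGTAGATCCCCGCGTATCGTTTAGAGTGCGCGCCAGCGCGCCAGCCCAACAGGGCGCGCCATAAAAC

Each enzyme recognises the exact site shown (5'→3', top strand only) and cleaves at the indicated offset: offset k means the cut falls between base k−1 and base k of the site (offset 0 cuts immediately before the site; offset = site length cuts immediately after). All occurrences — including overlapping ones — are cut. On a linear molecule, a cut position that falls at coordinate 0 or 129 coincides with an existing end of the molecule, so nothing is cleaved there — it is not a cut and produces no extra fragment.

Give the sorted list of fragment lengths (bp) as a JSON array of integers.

Per-enzyme occurrences:
  UxaII (TATTAGAA, off=8): no sites
  GruI TCGAACCG/1: at [11] ⇒ [12]
  ZebVI TATCGT/4: at [0, 34, 59, 76] ⇒ [4, 38, 63, 80]
  RvuII GCGCGCCA/7: at [25, 89, 97, 115] ⇒ [32, 96, 104, 122]
  NpsX (GCGG, off=2): no sites

All cut coordinates (distinct, sorted): [4, 12, 32, 38, 63, 80, 96, 104, 122]

Fragments:
  [0,4): 4 bp
  [4,12): 8 bp
  [12,32): 20 bp
  [32,38): 6 bp
  [38,63): 25 bp
  [63,80): 17 bp
  [80,96): 16 bp
  [96,104): 8 bp
  [104,122): 18 bp
  [122,129): 7 bp

[4,6,7,8,8,16,17,18,20,25]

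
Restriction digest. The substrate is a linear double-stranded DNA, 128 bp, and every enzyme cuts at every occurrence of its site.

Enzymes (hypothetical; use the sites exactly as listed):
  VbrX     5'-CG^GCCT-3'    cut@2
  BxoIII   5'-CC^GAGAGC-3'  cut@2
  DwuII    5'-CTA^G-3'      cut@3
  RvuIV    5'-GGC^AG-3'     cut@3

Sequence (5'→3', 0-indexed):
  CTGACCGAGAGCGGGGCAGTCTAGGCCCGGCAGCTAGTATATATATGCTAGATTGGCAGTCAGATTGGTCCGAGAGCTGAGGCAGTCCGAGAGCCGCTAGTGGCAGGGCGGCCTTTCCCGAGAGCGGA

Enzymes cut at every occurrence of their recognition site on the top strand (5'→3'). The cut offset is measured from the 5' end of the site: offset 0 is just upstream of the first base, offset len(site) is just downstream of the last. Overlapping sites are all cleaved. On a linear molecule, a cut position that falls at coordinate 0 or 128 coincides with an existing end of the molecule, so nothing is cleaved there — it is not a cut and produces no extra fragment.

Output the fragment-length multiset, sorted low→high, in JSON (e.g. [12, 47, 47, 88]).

[5,5,5,6,6,6,7,8,9,9,11,11,12,14,14]

Scan for sites:
  VbrX CGGCCT/2: at [108] ⇒ [110]
  BxoIII CCGAGAGC/2: at [4, 69, 86, 117] ⇒ [6, 71, 88, 119]
  DwuII CTAG/3: at [20, 33, 47, 96] ⇒ [23, 36, 50, 99]
  RvuIV GGCAG/3: at [14, 28, 54, 80, 101] ⇒ [17, 31, 57, 83, 104]

Pooled cuts: [6, 17, 23, 31, 36, 50, 57, 71, 83, 88, 99, 104, 110, 119]

Fragments:
  [0,6): 6 bp
  [6,17): 11 bp
  [17,23): 6 bp
  [23,31): 8 bp
  [31,36): 5 bp
  [36,50): 14 bp
  [50,57): 7 bp
  [57,71): 14 bp
  [71,83): 12 bp
  [83,88): 5 bp
  [88,99): 11 bp
  [99,104): 5 bp
  [104,110): 6 bp
  [110,119): 9 bp
  [119,128): 9 bp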